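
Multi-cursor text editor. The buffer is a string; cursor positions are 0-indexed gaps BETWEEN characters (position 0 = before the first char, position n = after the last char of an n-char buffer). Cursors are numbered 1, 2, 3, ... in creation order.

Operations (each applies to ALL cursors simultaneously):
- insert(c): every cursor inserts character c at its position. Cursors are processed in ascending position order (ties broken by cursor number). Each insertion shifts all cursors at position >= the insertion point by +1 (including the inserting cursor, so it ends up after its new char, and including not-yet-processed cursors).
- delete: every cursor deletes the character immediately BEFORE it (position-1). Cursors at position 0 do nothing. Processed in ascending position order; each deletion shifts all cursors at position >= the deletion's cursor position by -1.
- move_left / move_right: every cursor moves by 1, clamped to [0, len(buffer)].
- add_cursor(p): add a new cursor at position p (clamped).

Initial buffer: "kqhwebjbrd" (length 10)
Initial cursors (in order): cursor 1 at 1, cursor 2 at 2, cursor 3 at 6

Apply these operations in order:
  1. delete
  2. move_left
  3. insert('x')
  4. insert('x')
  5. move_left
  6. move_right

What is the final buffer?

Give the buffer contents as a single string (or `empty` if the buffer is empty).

Answer: xxxxhwxxejbrd

Derivation:
After op 1 (delete): buffer="hwejbrd" (len 7), cursors c1@0 c2@0 c3@3, authorship .......
After op 2 (move_left): buffer="hwejbrd" (len 7), cursors c1@0 c2@0 c3@2, authorship .......
After op 3 (insert('x')): buffer="xxhwxejbrd" (len 10), cursors c1@2 c2@2 c3@5, authorship 12..3.....
After op 4 (insert('x')): buffer="xxxxhwxxejbrd" (len 13), cursors c1@4 c2@4 c3@8, authorship 1212..33.....
After op 5 (move_left): buffer="xxxxhwxxejbrd" (len 13), cursors c1@3 c2@3 c3@7, authorship 1212..33.....
After op 6 (move_right): buffer="xxxxhwxxejbrd" (len 13), cursors c1@4 c2@4 c3@8, authorship 1212..33.....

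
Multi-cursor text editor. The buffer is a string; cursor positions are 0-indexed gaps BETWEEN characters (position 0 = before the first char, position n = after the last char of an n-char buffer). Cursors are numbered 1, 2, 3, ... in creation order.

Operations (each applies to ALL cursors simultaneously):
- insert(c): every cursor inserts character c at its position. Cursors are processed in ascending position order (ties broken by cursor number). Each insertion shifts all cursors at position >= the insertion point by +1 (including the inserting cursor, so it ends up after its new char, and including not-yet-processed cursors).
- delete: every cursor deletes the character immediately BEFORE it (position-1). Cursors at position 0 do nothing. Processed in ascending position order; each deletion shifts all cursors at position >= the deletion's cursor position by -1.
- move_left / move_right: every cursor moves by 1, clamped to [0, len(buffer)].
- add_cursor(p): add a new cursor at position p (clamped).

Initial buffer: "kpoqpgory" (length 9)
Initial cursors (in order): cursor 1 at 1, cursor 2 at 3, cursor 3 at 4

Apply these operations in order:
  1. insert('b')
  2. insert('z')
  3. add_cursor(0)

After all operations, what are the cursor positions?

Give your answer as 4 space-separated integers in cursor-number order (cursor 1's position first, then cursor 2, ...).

After op 1 (insert('b')): buffer="kbpobqbpgory" (len 12), cursors c1@2 c2@5 c3@7, authorship .1..2.3.....
After op 2 (insert('z')): buffer="kbzpobzqbzpgory" (len 15), cursors c1@3 c2@7 c3@10, authorship .11..22.33.....
After op 3 (add_cursor(0)): buffer="kbzpobzqbzpgory" (len 15), cursors c4@0 c1@3 c2@7 c3@10, authorship .11..22.33.....

Answer: 3 7 10 0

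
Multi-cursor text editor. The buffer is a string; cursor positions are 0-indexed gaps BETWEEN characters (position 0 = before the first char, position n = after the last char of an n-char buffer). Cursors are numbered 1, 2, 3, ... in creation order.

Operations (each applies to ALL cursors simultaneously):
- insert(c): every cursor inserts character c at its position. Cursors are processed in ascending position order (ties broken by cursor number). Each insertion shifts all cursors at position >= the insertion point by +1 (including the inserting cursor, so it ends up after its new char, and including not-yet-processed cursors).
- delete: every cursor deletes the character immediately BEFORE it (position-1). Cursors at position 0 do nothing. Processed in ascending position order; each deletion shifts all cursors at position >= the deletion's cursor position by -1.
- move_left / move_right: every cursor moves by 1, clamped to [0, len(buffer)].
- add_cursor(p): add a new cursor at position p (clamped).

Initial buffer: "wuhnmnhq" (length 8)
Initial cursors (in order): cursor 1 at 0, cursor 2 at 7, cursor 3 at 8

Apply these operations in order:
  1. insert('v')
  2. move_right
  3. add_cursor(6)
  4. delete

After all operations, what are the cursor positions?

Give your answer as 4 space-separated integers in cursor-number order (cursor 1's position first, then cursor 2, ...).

Answer: 1 7 7 4

Derivation:
After op 1 (insert('v')): buffer="vwuhnmnhvqv" (len 11), cursors c1@1 c2@9 c3@11, authorship 1.......2.3
After op 2 (move_right): buffer="vwuhnmnhvqv" (len 11), cursors c1@2 c2@10 c3@11, authorship 1.......2.3
After op 3 (add_cursor(6)): buffer="vwuhnmnhvqv" (len 11), cursors c1@2 c4@6 c2@10 c3@11, authorship 1.......2.3
After op 4 (delete): buffer="vuhnnhv" (len 7), cursors c1@1 c4@4 c2@7 c3@7, authorship 1.....2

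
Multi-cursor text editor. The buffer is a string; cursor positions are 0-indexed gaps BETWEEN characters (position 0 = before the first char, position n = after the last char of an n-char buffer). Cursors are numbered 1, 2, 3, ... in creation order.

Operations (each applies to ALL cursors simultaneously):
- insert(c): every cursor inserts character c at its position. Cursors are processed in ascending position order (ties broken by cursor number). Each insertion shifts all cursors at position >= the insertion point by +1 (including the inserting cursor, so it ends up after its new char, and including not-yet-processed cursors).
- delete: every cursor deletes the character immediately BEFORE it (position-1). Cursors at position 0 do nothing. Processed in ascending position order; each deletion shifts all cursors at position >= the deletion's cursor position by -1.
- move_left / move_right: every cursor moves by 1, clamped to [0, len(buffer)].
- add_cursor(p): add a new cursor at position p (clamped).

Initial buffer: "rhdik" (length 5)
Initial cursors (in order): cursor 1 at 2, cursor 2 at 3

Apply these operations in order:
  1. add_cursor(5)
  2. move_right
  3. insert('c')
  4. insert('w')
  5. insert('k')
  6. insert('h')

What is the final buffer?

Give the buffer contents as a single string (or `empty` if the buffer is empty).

After op 1 (add_cursor(5)): buffer="rhdik" (len 5), cursors c1@2 c2@3 c3@5, authorship .....
After op 2 (move_right): buffer="rhdik" (len 5), cursors c1@3 c2@4 c3@5, authorship .....
After op 3 (insert('c')): buffer="rhdcickc" (len 8), cursors c1@4 c2@6 c3@8, authorship ...1.2.3
After op 4 (insert('w')): buffer="rhdcwicwkcw" (len 11), cursors c1@5 c2@8 c3@11, authorship ...11.22.33
After op 5 (insert('k')): buffer="rhdcwkicwkkcwk" (len 14), cursors c1@6 c2@10 c3@14, authorship ...111.222.333
After op 6 (insert('h')): buffer="rhdcwkhicwkhkcwkh" (len 17), cursors c1@7 c2@12 c3@17, authorship ...1111.2222.3333

Answer: rhdcwkhicwkhkcwkh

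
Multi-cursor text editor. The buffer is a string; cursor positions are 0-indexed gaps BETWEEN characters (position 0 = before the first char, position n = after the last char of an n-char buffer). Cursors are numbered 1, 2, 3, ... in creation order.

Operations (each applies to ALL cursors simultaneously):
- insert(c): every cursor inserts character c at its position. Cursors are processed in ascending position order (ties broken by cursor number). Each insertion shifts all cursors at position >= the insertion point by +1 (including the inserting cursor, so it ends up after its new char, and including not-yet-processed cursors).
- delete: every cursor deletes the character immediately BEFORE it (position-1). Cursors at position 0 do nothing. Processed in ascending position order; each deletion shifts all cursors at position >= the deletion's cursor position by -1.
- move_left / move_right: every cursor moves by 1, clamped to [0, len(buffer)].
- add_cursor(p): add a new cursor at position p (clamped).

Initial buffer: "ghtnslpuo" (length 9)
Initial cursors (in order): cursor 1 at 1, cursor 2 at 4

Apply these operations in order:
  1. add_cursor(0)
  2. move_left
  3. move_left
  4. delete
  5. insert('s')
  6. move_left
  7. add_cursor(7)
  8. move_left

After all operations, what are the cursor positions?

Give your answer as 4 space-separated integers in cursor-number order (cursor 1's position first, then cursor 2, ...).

After op 1 (add_cursor(0)): buffer="ghtnslpuo" (len 9), cursors c3@0 c1@1 c2@4, authorship .........
After op 2 (move_left): buffer="ghtnslpuo" (len 9), cursors c1@0 c3@0 c2@3, authorship .........
After op 3 (move_left): buffer="ghtnslpuo" (len 9), cursors c1@0 c3@0 c2@2, authorship .........
After op 4 (delete): buffer="gtnslpuo" (len 8), cursors c1@0 c3@0 c2@1, authorship ........
After op 5 (insert('s')): buffer="ssgstnslpuo" (len 11), cursors c1@2 c3@2 c2@4, authorship 13.2.......
After op 6 (move_left): buffer="ssgstnslpuo" (len 11), cursors c1@1 c3@1 c2@3, authorship 13.2.......
After op 7 (add_cursor(7)): buffer="ssgstnslpuo" (len 11), cursors c1@1 c3@1 c2@3 c4@7, authorship 13.2.......
After op 8 (move_left): buffer="ssgstnslpuo" (len 11), cursors c1@0 c3@0 c2@2 c4@6, authorship 13.2.......

Answer: 0 2 0 6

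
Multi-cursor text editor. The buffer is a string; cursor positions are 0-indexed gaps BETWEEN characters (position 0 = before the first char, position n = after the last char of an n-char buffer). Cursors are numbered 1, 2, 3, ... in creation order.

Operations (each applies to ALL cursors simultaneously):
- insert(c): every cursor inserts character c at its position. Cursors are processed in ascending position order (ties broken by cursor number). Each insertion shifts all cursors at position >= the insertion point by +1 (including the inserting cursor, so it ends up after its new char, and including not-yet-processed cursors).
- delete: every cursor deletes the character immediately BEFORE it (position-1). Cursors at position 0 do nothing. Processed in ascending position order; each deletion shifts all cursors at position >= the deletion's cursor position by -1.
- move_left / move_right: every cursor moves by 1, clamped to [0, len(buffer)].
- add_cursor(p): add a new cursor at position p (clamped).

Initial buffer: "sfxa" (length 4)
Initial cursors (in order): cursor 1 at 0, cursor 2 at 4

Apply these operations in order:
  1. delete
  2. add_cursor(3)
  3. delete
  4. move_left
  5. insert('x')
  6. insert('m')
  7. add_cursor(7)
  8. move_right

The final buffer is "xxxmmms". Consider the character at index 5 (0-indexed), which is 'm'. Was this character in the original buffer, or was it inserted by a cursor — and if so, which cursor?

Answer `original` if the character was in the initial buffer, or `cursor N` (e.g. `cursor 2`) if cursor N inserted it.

Answer: cursor 3

Derivation:
After op 1 (delete): buffer="sfx" (len 3), cursors c1@0 c2@3, authorship ...
After op 2 (add_cursor(3)): buffer="sfx" (len 3), cursors c1@0 c2@3 c3@3, authorship ...
After op 3 (delete): buffer="s" (len 1), cursors c1@0 c2@1 c3@1, authorship .
After op 4 (move_left): buffer="s" (len 1), cursors c1@0 c2@0 c3@0, authorship .
After op 5 (insert('x')): buffer="xxxs" (len 4), cursors c1@3 c2@3 c3@3, authorship 123.
After op 6 (insert('m')): buffer="xxxmmms" (len 7), cursors c1@6 c2@6 c3@6, authorship 123123.
After op 7 (add_cursor(7)): buffer="xxxmmms" (len 7), cursors c1@6 c2@6 c3@6 c4@7, authorship 123123.
After op 8 (move_right): buffer="xxxmmms" (len 7), cursors c1@7 c2@7 c3@7 c4@7, authorship 123123.
Authorship (.=original, N=cursor N): 1 2 3 1 2 3 .
Index 5: author = 3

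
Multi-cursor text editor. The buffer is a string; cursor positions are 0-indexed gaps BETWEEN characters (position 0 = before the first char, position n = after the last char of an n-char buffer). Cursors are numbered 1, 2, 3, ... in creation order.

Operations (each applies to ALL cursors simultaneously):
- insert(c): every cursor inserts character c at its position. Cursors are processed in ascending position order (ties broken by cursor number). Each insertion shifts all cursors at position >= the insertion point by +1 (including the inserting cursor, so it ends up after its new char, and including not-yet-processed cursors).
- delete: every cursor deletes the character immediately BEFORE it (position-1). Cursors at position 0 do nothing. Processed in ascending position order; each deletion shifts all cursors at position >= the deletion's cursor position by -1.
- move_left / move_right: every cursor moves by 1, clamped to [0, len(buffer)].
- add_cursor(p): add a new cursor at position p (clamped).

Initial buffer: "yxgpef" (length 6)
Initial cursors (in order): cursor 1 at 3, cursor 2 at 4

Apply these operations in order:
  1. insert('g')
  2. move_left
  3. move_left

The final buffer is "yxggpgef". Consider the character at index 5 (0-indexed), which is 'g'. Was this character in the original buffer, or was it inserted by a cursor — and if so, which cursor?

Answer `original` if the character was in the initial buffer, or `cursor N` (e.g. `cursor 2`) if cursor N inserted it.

After op 1 (insert('g')): buffer="yxggpgef" (len 8), cursors c1@4 c2@6, authorship ...1.2..
After op 2 (move_left): buffer="yxggpgef" (len 8), cursors c1@3 c2@5, authorship ...1.2..
After op 3 (move_left): buffer="yxggpgef" (len 8), cursors c1@2 c2@4, authorship ...1.2..
Authorship (.=original, N=cursor N): . . . 1 . 2 . .
Index 5: author = 2

Answer: cursor 2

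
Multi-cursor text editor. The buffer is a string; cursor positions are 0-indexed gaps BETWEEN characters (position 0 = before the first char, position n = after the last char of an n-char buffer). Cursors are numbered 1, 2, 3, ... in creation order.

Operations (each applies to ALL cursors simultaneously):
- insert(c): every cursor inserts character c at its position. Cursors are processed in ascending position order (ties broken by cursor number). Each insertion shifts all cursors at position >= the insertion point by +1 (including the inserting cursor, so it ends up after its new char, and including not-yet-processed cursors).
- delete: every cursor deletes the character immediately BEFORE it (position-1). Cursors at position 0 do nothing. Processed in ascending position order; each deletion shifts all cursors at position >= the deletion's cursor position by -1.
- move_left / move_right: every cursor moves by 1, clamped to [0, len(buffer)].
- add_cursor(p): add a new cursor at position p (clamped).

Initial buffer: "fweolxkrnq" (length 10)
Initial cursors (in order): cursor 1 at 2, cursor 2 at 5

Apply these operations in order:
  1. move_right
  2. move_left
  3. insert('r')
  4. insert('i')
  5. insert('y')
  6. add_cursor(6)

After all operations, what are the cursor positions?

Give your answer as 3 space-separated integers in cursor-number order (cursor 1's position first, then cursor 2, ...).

Answer: 5 11 6

Derivation:
After op 1 (move_right): buffer="fweolxkrnq" (len 10), cursors c1@3 c2@6, authorship ..........
After op 2 (move_left): buffer="fweolxkrnq" (len 10), cursors c1@2 c2@5, authorship ..........
After op 3 (insert('r')): buffer="fwreolrxkrnq" (len 12), cursors c1@3 c2@7, authorship ..1...2.....
After op 4 (insert('i')): buffer="fwrieolrixkrnq" (len 14), cursors c1@4 c2@9, authorship ..11...22.....
After op 5 (insert('y')): buffer="fwriyeolriyxkrnq" (len 16), cursors c1@5 c2@11, authorship ..111...222.....
After op 6 (add_cursor(6)): buffer="fwriyeolriyxkrnq" (len 16), cursors c1@5 c3@6 c2@11, authorship ..111...222.....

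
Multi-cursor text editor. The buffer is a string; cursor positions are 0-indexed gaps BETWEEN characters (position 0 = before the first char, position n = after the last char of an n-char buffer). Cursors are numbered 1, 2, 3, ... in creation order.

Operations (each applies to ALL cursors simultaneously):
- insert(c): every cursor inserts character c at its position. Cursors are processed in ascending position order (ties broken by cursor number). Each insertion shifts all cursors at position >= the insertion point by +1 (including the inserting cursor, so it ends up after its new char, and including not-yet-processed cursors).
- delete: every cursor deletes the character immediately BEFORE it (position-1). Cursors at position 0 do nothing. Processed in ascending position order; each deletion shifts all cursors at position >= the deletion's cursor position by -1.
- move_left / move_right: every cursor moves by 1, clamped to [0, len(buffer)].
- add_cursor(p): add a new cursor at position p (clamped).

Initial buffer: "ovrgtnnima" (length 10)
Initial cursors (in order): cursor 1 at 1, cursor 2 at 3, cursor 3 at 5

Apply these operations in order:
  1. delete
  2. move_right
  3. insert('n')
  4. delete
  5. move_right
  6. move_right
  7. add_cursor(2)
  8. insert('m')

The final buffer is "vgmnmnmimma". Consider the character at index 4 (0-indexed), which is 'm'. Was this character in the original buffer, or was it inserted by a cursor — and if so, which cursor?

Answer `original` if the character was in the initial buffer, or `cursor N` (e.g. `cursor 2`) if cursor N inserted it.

Answer: cursor 1

Derivation:
After op 1 (delete): buffer="vgnnima" (len 7), cursors c1@0 c2@1 c3@2, authorship .......
After op 2 (move_right): buffer="vgnnima" (len 7), cursors c1@1 c2@2 c3@3, authorship .......
After op 3 (insert('n')): buffer="vngnnnnima" (len 10), cursors c1@2 c2@4 c3@6, authorship .1.2.3....
After op 4 (delete): buffer="vgnnima" (len 7), cursors c1@1 c2@2 c3@3, authorship .......
After op 5 (move_right): buffer="vgnnima" (len 7), cursors c1@2 c2@3 c3@4, authorship .......
After op 6 (move_right): buffer="vgnnima" (len 7), cursors c1@3 c2@4 c3@5, authorship .......
After op 7 (add_cursor(2)): buffer="vgnnima" (len 7), cursors c4@2 c1@3 c2@4 c3@5, authorship .......
After op 8 (insert('m')): buffer="vgmnmnmimma" (len 11), cursors c4@3 c1@5 c2@7 c3@9, authorship ..4.1.2.3..
Authorship (.=original, N=cursor N): . . 4 . 1 . 2 . 3 . .
Index 4: author = 1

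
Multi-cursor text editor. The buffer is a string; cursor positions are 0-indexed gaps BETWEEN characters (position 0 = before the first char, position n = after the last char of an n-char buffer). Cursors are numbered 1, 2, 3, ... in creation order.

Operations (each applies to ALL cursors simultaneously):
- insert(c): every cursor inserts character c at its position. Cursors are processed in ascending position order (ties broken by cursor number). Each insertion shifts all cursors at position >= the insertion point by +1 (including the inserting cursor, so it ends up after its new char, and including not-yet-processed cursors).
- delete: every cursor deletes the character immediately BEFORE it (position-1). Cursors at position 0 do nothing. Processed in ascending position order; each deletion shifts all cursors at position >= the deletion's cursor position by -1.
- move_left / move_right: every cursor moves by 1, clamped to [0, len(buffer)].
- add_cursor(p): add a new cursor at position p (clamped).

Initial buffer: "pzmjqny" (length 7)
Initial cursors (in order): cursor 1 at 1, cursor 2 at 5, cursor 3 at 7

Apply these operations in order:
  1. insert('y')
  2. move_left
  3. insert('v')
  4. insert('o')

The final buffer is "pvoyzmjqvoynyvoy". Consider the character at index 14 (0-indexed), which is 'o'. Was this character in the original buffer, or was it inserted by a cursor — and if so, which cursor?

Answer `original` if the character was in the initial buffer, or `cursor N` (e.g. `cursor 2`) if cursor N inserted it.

Answer: cursor 3

Derivation:
After op 1 (insert('y')): buffer="pyzmjqynyy" (len 10), cursors c1@2 c2@7 c3@10, authorship .1....2..3
After op 2 (move_left): buffer="pyzmjqynyy" (len 10), cursors c1@1 c2@6 c3@9, authorship .1....2..3
After op 3 (insert('v')): buffer="pvyzmjqvynyvy" (len 13), cursors c1@2 c2@8 c3@12, authorship .11....22..33
After op 4 (insert('o')): buffer="pvoyzmjqvoynyvoy" (len 16), cursors c1@3 c2@10 c3@15, authorship .111....222..333
Authorship (.=original, N=cursor N): . 1 1 1 . . . . 2 2 2 . . 3 3 3
Index 14: author = 3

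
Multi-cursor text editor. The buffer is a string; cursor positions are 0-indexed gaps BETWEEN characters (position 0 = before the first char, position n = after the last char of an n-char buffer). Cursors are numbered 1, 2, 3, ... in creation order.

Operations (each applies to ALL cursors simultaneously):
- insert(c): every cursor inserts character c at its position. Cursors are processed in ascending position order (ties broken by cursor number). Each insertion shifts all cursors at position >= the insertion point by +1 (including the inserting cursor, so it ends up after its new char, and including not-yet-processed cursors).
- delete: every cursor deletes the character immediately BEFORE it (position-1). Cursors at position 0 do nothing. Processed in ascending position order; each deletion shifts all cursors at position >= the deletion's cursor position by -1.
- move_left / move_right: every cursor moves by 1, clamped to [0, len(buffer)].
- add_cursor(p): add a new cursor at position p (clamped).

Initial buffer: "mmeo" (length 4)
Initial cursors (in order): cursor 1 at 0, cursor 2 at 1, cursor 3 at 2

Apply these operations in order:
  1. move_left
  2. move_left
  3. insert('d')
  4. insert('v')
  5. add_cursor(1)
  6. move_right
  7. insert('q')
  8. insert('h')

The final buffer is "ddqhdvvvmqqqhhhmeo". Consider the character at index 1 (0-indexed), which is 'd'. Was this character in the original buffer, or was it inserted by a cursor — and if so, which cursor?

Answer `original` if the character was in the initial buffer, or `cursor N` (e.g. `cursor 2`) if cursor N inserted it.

After op 1 (move_left): buffer="mmeo" (len 4), cursors c1@0 c2@0 c3@1, authorship ....
After op 2 (move_left): buffer="mmeo" (len 4), cursors c1@0 c2@0 c3@0, authorship ....
After op 3 (insert('d')): buffer="dddmmeo" (len 7), cursors c1@3 c2@3 c3@3, authorship 123....
After op 4 (insert('v')): buffer="dddvvvmmeo" (len 10), cursors c1@6 c2@6 c3@6, authorship 123123....
After op 5 (add_cursor(1)): buffer="dddvvvmmeo" (len 10), cursors c4@1 c1@6 c2@6 c3@6, authorship 123123....
After op 6 (move_right): buffer="dddvvvmmeo" (len 10), cursors c4@2 c1@7 c2@7 c3@7, authorship 123123....
After op 7 (insert('q')): buffer="ddqdvvvmqqqmeo" (len 14), cursors c4@3 c1@11 c2@11 c3@11, authorship 1243123.123...
After op 8 (insert('h')): buffer="ddqhdvvvmqqqhhhmeo" (len 18), cursors c4@4 c1@15 c2@15 c3@15, authorship 12443123.123123...
Authorship (.=original, N=cursor N): 1 2 4 4 3 1 2 3 . 1 2 3 1 2 3 . . .
Index 1: author = 2

Answer: cursor 2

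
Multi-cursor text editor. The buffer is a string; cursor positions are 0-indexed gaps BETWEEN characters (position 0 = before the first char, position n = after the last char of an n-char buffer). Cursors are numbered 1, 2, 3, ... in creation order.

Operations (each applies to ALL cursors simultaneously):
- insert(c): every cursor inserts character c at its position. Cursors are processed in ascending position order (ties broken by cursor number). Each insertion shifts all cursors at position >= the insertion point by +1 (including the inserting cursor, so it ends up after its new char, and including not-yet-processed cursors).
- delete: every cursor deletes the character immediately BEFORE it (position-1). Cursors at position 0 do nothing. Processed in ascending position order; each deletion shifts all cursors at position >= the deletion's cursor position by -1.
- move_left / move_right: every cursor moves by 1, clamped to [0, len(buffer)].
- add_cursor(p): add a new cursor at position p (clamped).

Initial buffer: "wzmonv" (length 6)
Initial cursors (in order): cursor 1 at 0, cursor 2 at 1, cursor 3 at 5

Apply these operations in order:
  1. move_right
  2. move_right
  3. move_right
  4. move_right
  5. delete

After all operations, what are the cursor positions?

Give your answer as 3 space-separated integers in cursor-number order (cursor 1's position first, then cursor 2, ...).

After op 1 (move_right): buffer="wzmonv" (len 6), cursors c1@1 c2@2 c3@6, authorship ......
After op 2 (move_right): buffer="wzmonv" (len 6), cursors c1@2 c2@3 c3@6, authorship ......
After op 3 (move_right): buffer="wzmonv" (len 6), cursors c1@3 c2@4 c3@6, authorship ......
After op 4 (move_right): buffer="wzmonv" (len 6), cursors c1@4 c2@5 c3@6, authorship ......
After op 5 (delete): buffer="wzm" (len 3), cursors c1@3 c2@3 c3@3, authorship ...

Answer: 3 3 3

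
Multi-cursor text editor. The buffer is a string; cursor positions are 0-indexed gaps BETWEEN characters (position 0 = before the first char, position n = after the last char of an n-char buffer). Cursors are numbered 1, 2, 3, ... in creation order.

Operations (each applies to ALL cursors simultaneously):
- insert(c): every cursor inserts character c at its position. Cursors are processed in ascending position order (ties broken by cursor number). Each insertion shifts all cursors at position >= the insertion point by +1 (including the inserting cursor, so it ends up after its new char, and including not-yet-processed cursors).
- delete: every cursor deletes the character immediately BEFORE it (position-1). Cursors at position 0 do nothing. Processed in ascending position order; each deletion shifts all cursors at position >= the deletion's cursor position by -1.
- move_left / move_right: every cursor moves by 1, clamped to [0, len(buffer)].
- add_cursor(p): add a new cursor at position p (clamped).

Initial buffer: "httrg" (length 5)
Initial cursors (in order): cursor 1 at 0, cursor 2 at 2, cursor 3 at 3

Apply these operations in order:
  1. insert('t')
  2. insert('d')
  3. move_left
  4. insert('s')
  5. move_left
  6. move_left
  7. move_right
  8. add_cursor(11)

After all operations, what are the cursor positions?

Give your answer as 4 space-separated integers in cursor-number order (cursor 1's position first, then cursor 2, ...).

Answer: 1 6 10 11

Derivation:
After op 1 (insert('t')): buffer="thttttrg" (len 8), cursors c1@1 c2@4 c3@6, authorship 1..2.3..
After op 2 (insert('d')): buffer="tdhttdttdrg" (len 11), cursors c1@2 c2@6 c3@9, authorship 11..22.33..
After op 3 (move_left): buffer="tdhttdttdrg" (len 11), cursors c1@1 c2@5 c3@8, authorship 11..22.33..
After op 4 (insert('s')): buffer="tsdhttsdttsdrg" (len 14), cursors c1@2 c2@7 c3@11, authorship 111..222.333..
After op 5 (move_left): buffer="tsdhttsdttsdrg" (len 14), cursors c1@1 c2@6 c3@10, authorship 111..222.333..
After op 6 (move_left): buffer="tsdhttsdttsdrg" (len 14), cursors c1@0 c2@5 c3@9, authorship 111..222.333..
After op 7 (move_right): buffer="tsdhttsdttsdrg" (len 14), cursors c1@1 c2@6 c3@10, authorship 111..222.333..
After op 8 (add_cursor(11)): buffer="tsdhttsdttsdrg" (len 14), cursors c1@1 c2@6 c3@10 c4@11, authorship 111..222.333..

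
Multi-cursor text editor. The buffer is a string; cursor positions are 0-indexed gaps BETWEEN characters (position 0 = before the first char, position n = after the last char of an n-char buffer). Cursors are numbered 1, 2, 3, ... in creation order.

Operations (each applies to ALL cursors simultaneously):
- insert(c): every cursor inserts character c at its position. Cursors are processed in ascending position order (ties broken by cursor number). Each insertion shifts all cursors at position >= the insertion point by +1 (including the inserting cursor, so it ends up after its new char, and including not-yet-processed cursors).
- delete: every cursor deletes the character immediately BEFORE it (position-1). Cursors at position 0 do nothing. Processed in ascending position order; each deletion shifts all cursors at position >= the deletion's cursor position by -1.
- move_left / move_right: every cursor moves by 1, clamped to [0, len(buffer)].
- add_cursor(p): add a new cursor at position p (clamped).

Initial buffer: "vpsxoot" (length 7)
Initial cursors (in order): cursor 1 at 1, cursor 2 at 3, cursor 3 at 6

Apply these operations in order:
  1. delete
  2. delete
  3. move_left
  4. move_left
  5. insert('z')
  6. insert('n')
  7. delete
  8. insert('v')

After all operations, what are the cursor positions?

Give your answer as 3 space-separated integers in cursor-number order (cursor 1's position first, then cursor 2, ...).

After op 1 (delete): buffer="pxot" (len 4), cursors c1@0 c2@1 c3@3, authorship ....
After op 2 (delete): buffer="xt" (len 2), cursors c1@0 c2@0 c3@1, authorship ..
After op 3 (move_left): buffer="xt" (len 2), cursors c1@0 c2@0 c3@0, authorship ..
After op 4 (move_left): buffer="xt" (len 2), cursors c1@0 c2@0 c3@0, authorship ..
After op 5 (insert('z')): buffer="zzzxt" (len 5), cursors c1@3 c2@3 c3@3, authorship 123..
After op 6 (insert('n')): buffer="zzznnnxt" (len 8), cursors c1@6 c2@6 c3@6, authorship 123123..
After op 7 (delete): buffer="zzzxt" (len 5), cursors c1@3 c2@3 c3@3, authorship 123..
After op 8 (insert('v')): buffer="zzzvvvxt" (len 8), cursors c1@6 c2@6 c3@6, authorship 123123..

Answer: 6 6 6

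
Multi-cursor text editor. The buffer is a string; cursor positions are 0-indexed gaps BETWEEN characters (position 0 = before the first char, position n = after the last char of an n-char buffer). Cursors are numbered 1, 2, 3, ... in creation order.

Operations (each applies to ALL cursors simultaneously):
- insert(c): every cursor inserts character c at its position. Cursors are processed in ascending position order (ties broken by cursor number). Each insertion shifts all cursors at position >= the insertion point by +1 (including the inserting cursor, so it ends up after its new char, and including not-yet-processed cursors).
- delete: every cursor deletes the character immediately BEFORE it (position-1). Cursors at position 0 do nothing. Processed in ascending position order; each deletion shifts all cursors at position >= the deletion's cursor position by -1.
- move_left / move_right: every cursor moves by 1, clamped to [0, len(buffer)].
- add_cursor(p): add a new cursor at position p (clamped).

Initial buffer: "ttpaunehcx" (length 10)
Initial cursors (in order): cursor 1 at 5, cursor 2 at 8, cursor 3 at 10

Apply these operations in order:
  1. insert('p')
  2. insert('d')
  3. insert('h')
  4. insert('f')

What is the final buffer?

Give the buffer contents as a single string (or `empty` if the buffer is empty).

After op 1 (insert('p')): buffer="ttpaupnehpcxp" (len 13), cursors c1@6 c2@10 c3@13, authorship .....1...2..3
After op 2 (insert('d')): buffer="ttpaupdnehpdcxpd" (len 16), cursors c1@7 c2@12 c3@16, authorship .....11...22..33
After op 3 (insert('h')): buffer="ttpaupdhnehpdhcxpdh" (len 19), cursors c1@8 c2@14 c3@19, authorship .....111...222..333
After op 4 (insert('f')): buffer="ttpaupdhfnehpdhfcxpdhf" (len 22), cursors c1@9 c2@16 c3@22, authorship .....1111...2222..3333

Answer: ttpaupdhfnehpdhfcxpdhf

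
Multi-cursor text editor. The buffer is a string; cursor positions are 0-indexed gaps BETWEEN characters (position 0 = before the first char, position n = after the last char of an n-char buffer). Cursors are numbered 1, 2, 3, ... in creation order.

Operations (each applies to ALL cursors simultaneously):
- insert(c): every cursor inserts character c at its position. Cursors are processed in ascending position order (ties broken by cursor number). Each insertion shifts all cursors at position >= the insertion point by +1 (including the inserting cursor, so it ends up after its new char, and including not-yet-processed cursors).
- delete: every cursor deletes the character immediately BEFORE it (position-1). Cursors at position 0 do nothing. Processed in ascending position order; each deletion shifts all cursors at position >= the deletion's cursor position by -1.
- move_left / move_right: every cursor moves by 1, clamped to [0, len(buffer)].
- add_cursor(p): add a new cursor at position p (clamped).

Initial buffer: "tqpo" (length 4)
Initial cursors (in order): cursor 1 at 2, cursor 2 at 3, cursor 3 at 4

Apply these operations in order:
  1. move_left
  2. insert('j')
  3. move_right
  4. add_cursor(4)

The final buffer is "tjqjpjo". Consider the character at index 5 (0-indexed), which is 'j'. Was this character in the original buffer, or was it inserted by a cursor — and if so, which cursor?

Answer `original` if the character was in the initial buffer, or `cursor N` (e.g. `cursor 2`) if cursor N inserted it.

Answer: cursor 3

Derivation:
After op 1 (move_left): buffer="tqpo" (len 4), cursors c1@1 c2@2 c3@3, authorship ....
After op 2 (insert('j')): buffer="tjqjpjo" (len 7), cursors c1@2 c2@4 c3@6, authorship .1.2.3.
After op 3 (move_right): buffer="tjqjpjo" (len 7), cursors c1@3 c2@5 c3@7, authorship .1.2.3.
After op 4 (add_cursor(4)): buffer="tjqjpjo" (len 7), cursors c1@3 c4@4 c2@5 c3@7, authorship .1.2.3.
Authorship (.=original, N=cursor N): . 1 . 2 . 3 .
Index 5: author = 3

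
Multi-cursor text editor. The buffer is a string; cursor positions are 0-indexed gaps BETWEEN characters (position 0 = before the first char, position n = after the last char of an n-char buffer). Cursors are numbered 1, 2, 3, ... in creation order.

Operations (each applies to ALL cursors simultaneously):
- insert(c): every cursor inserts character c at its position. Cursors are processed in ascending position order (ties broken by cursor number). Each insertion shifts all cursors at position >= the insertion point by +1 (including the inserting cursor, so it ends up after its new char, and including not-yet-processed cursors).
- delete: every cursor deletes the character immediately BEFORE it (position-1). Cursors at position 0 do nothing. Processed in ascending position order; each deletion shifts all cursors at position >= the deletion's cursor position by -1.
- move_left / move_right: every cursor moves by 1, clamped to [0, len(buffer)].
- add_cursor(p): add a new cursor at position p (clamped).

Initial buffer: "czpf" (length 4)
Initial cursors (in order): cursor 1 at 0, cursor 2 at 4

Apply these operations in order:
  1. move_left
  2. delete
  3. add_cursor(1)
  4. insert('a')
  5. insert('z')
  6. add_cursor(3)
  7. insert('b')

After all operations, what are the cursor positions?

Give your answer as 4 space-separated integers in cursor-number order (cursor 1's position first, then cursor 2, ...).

Answer: 3 12 8 5

Derivation:
After op 1 (move_left): buffer="czpf" (len 4), cursors c1@0 c2@3, authorship ....
After op 2 (delete): buffer="czf" (len 3), cursors c1@0 c2@2, authorship ...
After op 3 (add_cursor(1)): buffer="czf" (len 3), cursors c1@0 c3@1 c2@2, authorship ...
After op 4 (insert('a')): buffer="acazaf" (len 6), cursors c1@1 c3@3 c2@5, authorship 1.3.2.
After op 5 (insert('z')): buffer="azcazzazf" (len 9), cursors c1@2 c3@5 c2@8, authorship 11.33.22.
After op 6 (add_cursor(3)): buffer="azcazzazf" (len 9), cursors c1@2 c4@3 c3@5 c2@8, authorship 11.33.22.
After op 7 (insert('b')): buffer="azbcbazbzazbf" (len 13), cursors c1@3 c4@5 c3@8 c2@12, authorship 111.4333.222.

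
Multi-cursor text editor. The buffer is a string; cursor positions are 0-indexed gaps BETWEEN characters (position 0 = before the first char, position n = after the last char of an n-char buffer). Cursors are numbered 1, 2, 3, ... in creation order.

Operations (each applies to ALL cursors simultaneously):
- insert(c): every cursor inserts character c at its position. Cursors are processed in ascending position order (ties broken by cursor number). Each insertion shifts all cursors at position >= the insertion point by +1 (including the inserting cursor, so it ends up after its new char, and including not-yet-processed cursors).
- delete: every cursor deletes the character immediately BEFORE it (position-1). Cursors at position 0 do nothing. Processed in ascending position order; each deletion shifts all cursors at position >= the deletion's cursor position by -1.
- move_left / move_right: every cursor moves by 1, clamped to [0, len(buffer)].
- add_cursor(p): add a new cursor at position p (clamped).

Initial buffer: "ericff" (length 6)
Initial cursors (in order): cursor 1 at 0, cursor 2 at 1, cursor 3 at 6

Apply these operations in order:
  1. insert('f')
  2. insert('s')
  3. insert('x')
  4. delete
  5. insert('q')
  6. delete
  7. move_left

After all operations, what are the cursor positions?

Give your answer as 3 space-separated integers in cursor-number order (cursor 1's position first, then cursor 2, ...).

Answer: 1 4 11

Derivation:
After op 1 (insert('f')): buffer="fefricfff" (len 9), cursors c1@1 c2@3 c3@9, authorship 1.2.....3
After op 2 (insert('s')): buffer="fsefsricfffs" (len 12), cursors c1@2 c2@5 c3@12, authorship 11.22.....33
After op 3 (insert('x')): buffer="fsxefsxricfffsx" (len 15), cursors c1@3 c2@7 c3@15, authorship 111.222.....333
After op 4 (delete): buffer="fsefsricfffs" (len 12), cursors c1@2 c2@5 c3@12, authorship 11.22.....33
After op 5 (insert('q')): buffer="fsqefsqricfffsq" (len 15), cursors c1@3 c2@7 c3@15, authorship 111.222.....333
After op 6 (delete): buffer="fsefsricfffs" (len 12), cursors c1@2 c2@5 c3@12, authorship 11.22.....33
After op 7 (move_left): buffer="fsefsricfffs" (len 12), cursors c1@1 c2@4 c3@11, authorship 11.22.....33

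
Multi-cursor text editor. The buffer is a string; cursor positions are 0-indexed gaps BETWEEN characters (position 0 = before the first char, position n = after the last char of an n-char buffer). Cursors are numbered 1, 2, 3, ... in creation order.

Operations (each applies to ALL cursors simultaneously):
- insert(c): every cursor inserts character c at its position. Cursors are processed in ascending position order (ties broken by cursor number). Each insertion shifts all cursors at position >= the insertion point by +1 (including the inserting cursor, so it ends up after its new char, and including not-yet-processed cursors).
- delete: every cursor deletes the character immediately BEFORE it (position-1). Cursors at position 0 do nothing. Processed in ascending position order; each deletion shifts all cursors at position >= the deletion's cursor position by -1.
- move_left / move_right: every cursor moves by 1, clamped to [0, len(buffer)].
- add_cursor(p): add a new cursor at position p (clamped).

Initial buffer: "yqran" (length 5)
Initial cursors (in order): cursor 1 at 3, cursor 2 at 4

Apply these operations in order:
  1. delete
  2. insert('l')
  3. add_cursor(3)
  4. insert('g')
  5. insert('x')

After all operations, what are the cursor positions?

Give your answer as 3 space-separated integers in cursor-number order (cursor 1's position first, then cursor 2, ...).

After op 1 (delete): buffer="yqn" (len 3), cursors c1@2 c2@2, authorship ...
After op 2 (insert('l')): buffer="yqlln" (len 5), cursors c1@4 c2@4, authorship ..12.
After op 3 (add_cursor(3)): buffer="yqlln" (len 5), cursors c3@3 c1@4 c2@4, authorship ..12.
After op 4 (insert('g')): buffer="yqlglggn" (len 8), cursors c3@4 c1@7 c2@7, authorship ..13212.
After op 5 (insert('x')): buffer="yqlgxlggxxn" (len 11), cursors c3@5 c1@10 c2@10, authorship ..13321212.

Answer: 10 10 5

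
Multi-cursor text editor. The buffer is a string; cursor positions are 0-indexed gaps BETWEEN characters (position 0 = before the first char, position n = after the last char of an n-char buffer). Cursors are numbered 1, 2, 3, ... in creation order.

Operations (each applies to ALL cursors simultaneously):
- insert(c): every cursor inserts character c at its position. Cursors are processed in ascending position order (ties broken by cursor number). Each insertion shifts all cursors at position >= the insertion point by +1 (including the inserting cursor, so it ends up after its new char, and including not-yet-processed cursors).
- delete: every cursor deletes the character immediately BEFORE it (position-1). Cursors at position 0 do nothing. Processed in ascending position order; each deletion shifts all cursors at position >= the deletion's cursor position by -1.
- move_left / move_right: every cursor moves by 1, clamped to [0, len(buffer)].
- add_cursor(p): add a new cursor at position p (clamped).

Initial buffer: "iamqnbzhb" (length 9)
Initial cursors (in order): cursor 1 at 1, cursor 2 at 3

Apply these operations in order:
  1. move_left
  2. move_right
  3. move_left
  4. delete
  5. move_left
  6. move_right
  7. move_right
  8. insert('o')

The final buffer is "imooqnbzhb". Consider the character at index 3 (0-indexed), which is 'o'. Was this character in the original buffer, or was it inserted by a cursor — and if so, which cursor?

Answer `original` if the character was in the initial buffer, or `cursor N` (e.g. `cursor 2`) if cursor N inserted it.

After op 1 (move_left): buffer="iamqnbzhb" (len 9), cursors c1@0 c2@2, authorship .........
After op 2 (move_right): buffer="iamqnbzhb" (len 9), cursors c1@1 c2@3, authorship .........
After op 3 (move_left): buffer="iamqnbzhb" (len 9), cursors c1@0 c2@2, authorship .........
After op 4 (delete): buffer="imqnbzhb" (len 8), cursors c1@0 c2@1, authorship ........
After op 5 (move_left): buffer="imqnbzhb" (len 8), cursors c1@0 c2@0, authorship ........
After op 6 (move_right): buffer="imqnbzhb" (len 8), cursors c1@1 c2@1, authorship ........
After op 7 (move_right): buffer="imqnbzhb" (len 8), cursors c1@2 c2@2, authorship ........
After op 8 (insert('o')): buffer="imooqnbzhb" (len 10), cursors c1@4 c2@4, authorship ..12......
Authorship (.=original, N=cursor N): . . 1 2 . . . . . .
Index 3: author = 2

Answer: cursor 2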